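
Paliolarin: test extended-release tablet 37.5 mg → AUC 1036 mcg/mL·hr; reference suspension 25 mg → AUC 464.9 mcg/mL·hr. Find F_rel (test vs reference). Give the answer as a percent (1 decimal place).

F_rel = (AUC_test/D_test) / (AUC_ref/D_ref)
      = (1036/37.5) / (464.9/25)
      = 27.6267 / 18.596 = 1.4856 = 148.56%

F_rel = 148.6%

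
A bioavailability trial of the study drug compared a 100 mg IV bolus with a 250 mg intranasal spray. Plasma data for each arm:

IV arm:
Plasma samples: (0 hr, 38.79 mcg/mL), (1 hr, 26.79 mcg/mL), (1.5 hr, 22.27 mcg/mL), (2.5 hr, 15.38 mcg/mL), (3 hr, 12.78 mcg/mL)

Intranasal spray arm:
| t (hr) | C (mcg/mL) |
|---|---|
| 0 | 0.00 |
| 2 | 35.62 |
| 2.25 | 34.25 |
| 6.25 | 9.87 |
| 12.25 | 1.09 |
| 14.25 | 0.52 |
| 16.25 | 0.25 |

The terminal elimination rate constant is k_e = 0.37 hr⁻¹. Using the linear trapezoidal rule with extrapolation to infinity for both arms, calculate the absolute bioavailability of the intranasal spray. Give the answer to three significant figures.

Trapezoidal AUC_0→3 (IV):
  [0→1]: (38.79+26.79)/2 × 1 = 32.79
  [1→1.5]: (26.79+22.27)/2 × 0.5 = 12.265
  [1.5→2.5]: (22.27+15.38)/2 × 1 = 18.825
  [2.5→3]: (15.38+12.78)/2 × 0.5 = 7.04
  Sum = 70.92 mcg/mL·hr
IV tail: 12.78/0.37 = 34.541; AUC_iv,0→∞ = 70.92 + 34.541 = 105.461 mcg/mL·hr
Trapezoidal AUC_0→16.25 (intranasal spray):
  [0→2]: (0.00+35.62)/2 × 2 = 35.62
  [2→2.25]: (35.62+34.25)/2 × 0.25 = 8.73375
  [2.25→6.25]: (34.25+9.87)/2 × 4 = 88.24
  [6.25→12.25]: (9.87+1.09)/2 × 6 = 32.88
  [12.25→14.25]: (1.09+0.52)/2 × 2 = 1.61
  [14.25→16.25]: (0.52+0.25)/2 × 2 = 0.77
  Sum = 167.85375 mcg/mL·hr
intranasal spray tail: 0.25/0.37 = 0.676; AUC_ev,0→∞ = 167.85375 + 0.676 = 168.52975 mcg/mL·hr
F = (AUC_ev/D_ev)/(AUC_iv/D_iv) = (168.52975/250)/(105.461/100) = 0.674119/1.05461 = 0.6392

F = 0.639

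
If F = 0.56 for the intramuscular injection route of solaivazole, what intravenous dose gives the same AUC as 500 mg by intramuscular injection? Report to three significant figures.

D_iv = 280 mg

Systemic exposure from an extravascular dose = F × D_ev, so the equivalent IV dose is F × D_ev.
D_iv = F × D_ev = 0.56 × 500 = 280 mg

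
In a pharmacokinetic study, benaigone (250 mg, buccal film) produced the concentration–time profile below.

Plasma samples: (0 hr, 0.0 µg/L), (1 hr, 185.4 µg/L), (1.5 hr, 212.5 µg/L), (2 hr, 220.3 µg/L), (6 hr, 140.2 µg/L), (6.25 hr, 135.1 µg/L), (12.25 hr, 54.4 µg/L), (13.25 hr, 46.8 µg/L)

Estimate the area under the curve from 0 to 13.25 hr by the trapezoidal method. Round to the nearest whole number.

AUC = 1675 µg/L·hr

Trapezoidal AUC_0→13.25:
  [0→1]: (0.0+185.4)/2 × 1 = 92.7
  [1→1.5]: (185.4+212.5)/2 × 0.5 = 99.475
  [1.5→2]: (212.5+220.3)/2 × 0.5 = 108.2
  [2→6]: (220.3+140.2)/2 × 4 = 721.0
  [6→6.25]: (140.2+135.1)/2 × 0.25 = 34.4125
  [6.25→12.25]: (135.1+54.4)/2 × 6 = 568.5
  [12.25→13.25]: (54.4+46.8)/2 × 1 = 50.6
  Sum = 1674.8875 µg/L·hr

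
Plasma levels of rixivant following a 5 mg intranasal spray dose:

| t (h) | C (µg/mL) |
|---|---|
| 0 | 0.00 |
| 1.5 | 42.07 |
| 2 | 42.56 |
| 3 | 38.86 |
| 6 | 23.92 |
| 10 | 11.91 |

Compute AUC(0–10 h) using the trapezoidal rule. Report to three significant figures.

AUC = 259 µg/mL·h

Trapezoidal AUC_0→10:
  [0→1.5]: (0.00+42.07)/2 × 1.5 = 31.5525
  [1.5→2]: (42.07+42.56)/2 × 0.5 = 21.1575
  [2→3]: (42.56+38.86)/2 × 1 = 40.71
  [3→6]: (38.86+23.92)/2 × 3 = 94.17
  [6→10]: (23.92+11.91)/2 × 4 = 71.66
  Sum = 259.25 µg/mL·h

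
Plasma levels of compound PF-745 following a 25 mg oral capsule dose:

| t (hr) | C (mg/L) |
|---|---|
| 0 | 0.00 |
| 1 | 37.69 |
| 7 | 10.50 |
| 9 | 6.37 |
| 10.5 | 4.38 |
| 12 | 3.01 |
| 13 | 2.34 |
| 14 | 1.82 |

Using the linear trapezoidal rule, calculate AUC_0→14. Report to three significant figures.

Trapezoidal AUC_0→14:
  [0→1]: (0.00+37.69)/2 × 1 = 18.845
  [1→7]: (37.69+10.50)/2 × 6 = 144.57
  [7→9]: (10.50+6.37)/2 × 2 = 16.87
  [9→10.5]: (6.37+4.38)/2 × 1.5 = 8.0625
  [10.5→12]: (4.38+3.01)/2 × 1.5 = 5.5425
  [12→13]: (3.01+2.34)/2 × 1 = 2.675
  [13→14]: (2.34+1.82)/2 × 1 = 2.08
  Sum = 198.645 mg/L·hr

AUC = 199 mg/L·hr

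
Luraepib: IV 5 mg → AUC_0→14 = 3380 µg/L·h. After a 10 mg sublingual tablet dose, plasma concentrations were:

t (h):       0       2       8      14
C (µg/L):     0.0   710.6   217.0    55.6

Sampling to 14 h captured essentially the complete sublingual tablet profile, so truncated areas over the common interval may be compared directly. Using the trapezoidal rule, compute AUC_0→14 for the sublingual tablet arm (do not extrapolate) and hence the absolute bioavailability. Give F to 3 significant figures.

Trapezoidal AUC_0→14 (sublingual tablet):
  [0→2]: (0.0+710.6)/2 × 2 = 710.6
  [2→8]: (710.6+217.0)/2 × 6 = 2782.8
  [8→14]: (217.0+55.6)/2 × 6 = 817.8
  Sum = 4311.2 µg/L·h
F = (AUC_ev/D_ev)/(AUC_iv/D_iv) = (4311.2/10)/(3380/5) = 431.12/676 = 0.6378

F = 0.638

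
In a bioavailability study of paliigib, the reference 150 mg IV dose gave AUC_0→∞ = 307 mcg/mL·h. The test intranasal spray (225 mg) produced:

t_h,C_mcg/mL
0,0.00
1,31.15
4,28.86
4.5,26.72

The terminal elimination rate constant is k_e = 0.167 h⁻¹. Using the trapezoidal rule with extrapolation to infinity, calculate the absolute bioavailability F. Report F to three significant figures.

Trapezoidal AUC_0→4.5 (intranasal spray):
  [0→1]: (0.00+31.15)/2 × 1 = 15.575
  [1→4]: (31.15+28.86)/2 × 3 = 90.015
  [4→4.5]: (28.86+26.72)/2 × 0.5 = 13.895
  Sum = 119.485 mcg/mL·h
Tail: C_last/k_e = 26.72/0.167 = 160.000
AUC_0→∞ (intranasal spray) = 119.485 + 160.000 = 279.485 mcg/mL·h
F = (AUC_ev/D_ev)/(AUC_iv/D_iv) = (279.485/225)/(307/150) = 1.24216/2.04667 = 0.6069

F = 0.607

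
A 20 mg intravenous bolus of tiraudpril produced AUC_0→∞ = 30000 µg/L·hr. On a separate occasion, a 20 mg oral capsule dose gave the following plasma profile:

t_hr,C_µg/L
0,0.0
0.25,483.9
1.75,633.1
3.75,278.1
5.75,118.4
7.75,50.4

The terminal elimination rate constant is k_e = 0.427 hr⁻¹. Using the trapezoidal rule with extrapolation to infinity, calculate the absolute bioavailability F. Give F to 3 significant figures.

Trapezoidal AUC_0→7.75 (oral capsule):
  [0→0.25]: (0.0+483.9)/2 × 0.25 = 60.4875
  [0.25→1.75]: (483.9+633.1)/2 × 1.5 = 837.75
  [1.75→3.75]: (633.1+278.1)/2 × 2 = 911.2
  [3.75→5.75]: (278.1+118.4)/2 × 2 = 396.5
  [5.75→7.75]: (118.4+50.4)/2 × 2 = 168.8
  Sum = 2374.7375 µg/L·hr
Tail: C_last/k_e = 50.4/0.427 = 118.033
AUC_0→∞ (oral capsule) = 2374.7375 + 118.033 = 2492.7705 µg/L·hr
F = (AUC_ev/D_ev)/(AUC_iv/D_iv) = (2492.7705/20)/(30000/20) = 124.639/1500 = 0.0831

F = 0.0831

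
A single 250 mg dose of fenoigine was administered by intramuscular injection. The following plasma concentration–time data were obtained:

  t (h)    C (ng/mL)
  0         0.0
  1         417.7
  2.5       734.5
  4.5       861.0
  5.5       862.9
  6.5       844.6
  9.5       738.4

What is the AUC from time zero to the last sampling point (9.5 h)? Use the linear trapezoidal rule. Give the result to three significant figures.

Trapezoidal AUC_0→9.5:
  [0→1]: (0.0+417.7)/2 × 1 = 208.85
  [1→2.5]: (417.7+734.5)/2 × 1.5 = 864.15
  [2.5→4.5]: (734.5+861.0)/2 × 2 = 1595.5
  [4.5→5.5]: (861.0+862.9)/2 × 1 = 861.95
  [5.5→6.5]: (862.9+844.6)/2 × 1 = 853.75
  [6.5→9.5]: (844.6+738.4)/2 × 3 = 2374.5
  Sum = 6758.7 ng/mL·h

AUC = 6760 ng/mL·h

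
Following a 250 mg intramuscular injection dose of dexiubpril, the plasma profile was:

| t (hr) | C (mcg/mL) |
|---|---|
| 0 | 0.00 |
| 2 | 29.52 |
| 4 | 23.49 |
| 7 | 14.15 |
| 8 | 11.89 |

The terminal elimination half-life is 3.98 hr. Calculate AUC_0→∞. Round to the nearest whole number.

Trapezoidal AUC_0→8:
  [0→2]: (0.00+29.52)/2 × 2 = 29.52
  [2→4]: (29.52+23.49)/2 × 2 = 53.01
  [4→7]: (23.49+14.15)/2 × 3 = 56.46
  [7→8]: (14.15+11.89)/2 × 1 = 13.02
  Sum = 152.01 mcg/mL·hr
k_e = ln2 / t½ = 0.693147 / 3.98 = 0.1742 hr^-1
Extrapolated tail: C_last / k_e = 11.89 / 0.1742 = 68.255
AUC_0→∞ = 152.01 + 68.255 = 220.265 mcg/mL·hr

AUC = 220 mcg/mL·hr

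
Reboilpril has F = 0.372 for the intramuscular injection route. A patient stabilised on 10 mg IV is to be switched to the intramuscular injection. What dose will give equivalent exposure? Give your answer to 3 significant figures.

D_intramuscular = 26.9 mg

For equal systemic exposure: F × D_ev = D_iv
D_ev = D_iv / F = 10 / 0.372 = 26.8817 mg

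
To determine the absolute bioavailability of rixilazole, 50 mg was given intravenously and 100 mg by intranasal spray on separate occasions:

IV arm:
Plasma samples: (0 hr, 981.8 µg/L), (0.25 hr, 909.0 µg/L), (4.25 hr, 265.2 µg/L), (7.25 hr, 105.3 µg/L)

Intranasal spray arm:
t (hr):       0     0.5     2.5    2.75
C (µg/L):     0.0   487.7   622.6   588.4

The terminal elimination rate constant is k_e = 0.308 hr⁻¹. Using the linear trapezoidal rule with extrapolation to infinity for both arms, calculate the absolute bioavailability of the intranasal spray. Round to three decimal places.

F = 0.473

Trapezoidal AUC_0→7.25 (IV):
  [0→0.25]: (981.8+909.0)/2 × 0.25 = 236.35
  [0.25→4.25]: (909.0+265.2)/2 × 4 = 2348.4
  [4.25→7.25]: (265.2+105.3)/2 × 3 = 555.75
  Sum = 3140.5 µg/L·hr
IV tail: 105.3/0.308 = 341.883; AUC_iv,0→∞ = 3140.5 + 341.883 = 3482.383 µg/L·hr
Trapezoidal AUC_0→2.75 (intranasal spray):
  [0→0.5]: (0.0+487.7)/2 × 0.5 = 121.925
  [0.5→2.5]: (487.7+622.6)/2 × 2 = 1110.3
  [2.5→2.75]: (622.6+588.4)/2 × 0.25 = 151.375
  Sum = 1383.6 µg/L·hr
intranasal spray tail: 588.4/0.308 = 1910.390; AUC_ev,0→∞ = 1383.6 + 1910.390 = 3293.99 µg/L·hr
F = (AUC_ev/D_ev)/(AUC_iv/D_iv) = (3293.99/100)/(3482.383/50) = 32.9399/69.64766 = 0.4730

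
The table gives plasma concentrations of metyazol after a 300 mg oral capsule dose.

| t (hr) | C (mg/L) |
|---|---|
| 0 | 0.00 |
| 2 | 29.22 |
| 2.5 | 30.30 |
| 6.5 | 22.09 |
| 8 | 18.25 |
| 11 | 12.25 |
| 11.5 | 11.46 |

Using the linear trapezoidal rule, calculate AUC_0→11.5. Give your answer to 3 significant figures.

AUC = 231 mg/L·hr

Trapezoidal AUC_0→11.5:
  [0→2]: (0.00+29.22)/2 × 2 = 29.22
  [2→2.5]: (29.22+30.30)/2 × 0.5 = 14.88
  [2.5→6.5]: (30.30+22.09)/2 × 4 = 104.78
  [6.5→8]: (22.09+18.25)/2 × 1.5 = 30.255
  [8→11]: (18.25+12.25)/2 × 3 = 45.75
  [11→11.5]: (12.25+11.46)/2 × 0.5 = 5.9275
  Sum = 230.8125 mg/L·hr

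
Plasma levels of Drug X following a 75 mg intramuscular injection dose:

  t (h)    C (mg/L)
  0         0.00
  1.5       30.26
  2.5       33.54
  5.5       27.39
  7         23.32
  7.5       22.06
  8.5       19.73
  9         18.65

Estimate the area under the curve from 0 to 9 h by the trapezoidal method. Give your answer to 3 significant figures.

Trapezoidal AUC_0→9:
  [0→1.5]: (0.00+30.26)/2 × 1.5 = 22.695
  [1.5→2.5]: (30.26+33.54)/2 × 1 = 31.9
  [2.5→5.5]: (33.54+27.39)/2 × 3 = 91.395
  [5.5→7]: (27.39+23.32)/2 × 1.5 = 38.0325
  [7→7.5]: (23.32+22.06)/2 × 0.5 = 11.345
  [7.5→8.5]: (22.06+19.73)/2 × 1 = 20.895
  [8.5→9]: (19.73+18.65)/2 × 0.5 = 9.595
  Sum = 225.8575 mg/L·h

AUC = 226 mg/L·h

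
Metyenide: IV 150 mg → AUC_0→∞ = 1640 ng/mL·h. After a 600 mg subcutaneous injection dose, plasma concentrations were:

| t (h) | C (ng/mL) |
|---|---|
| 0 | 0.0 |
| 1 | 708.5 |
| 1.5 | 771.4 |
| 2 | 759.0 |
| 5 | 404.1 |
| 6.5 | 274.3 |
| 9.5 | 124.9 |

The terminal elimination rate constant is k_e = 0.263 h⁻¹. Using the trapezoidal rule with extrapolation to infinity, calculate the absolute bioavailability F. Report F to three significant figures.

F = 0.676

Trapezoidal AUC_0→9.5 (subcutaneous injection):
  [0→1]: (0.0+708.5)/2 × 1 = 354.25
  [1→1.5]: (708.5+771.4)/2 × 0.5 = 369.975
  [1.5→2]: (771.4+759.0)/2 × 0.5 = 382.6
  [2→5]: (759.0+404.1)/2 × 3 = 1744.65
  [5→6.5]: (404.1+274.3)/2 × 1.5 = 508.8
  [6.5→9.5]: (274.3+124.9)/2 × 3 = 598.8
  Sum = 3959.075 ng/mL·h
Tail: C_last/k_e = 124.9/0.263 = 474.905
AUC_0→∞ (subcutaneous injection) = 3959.075 + 474.905 = 4433.98 ng/mL·h
F = (AUC_ev/D_ev)/(AUC_iv/D_iv) = (4433.98/600)/(1640/150) = 7.38997/10.9333 = 0.6759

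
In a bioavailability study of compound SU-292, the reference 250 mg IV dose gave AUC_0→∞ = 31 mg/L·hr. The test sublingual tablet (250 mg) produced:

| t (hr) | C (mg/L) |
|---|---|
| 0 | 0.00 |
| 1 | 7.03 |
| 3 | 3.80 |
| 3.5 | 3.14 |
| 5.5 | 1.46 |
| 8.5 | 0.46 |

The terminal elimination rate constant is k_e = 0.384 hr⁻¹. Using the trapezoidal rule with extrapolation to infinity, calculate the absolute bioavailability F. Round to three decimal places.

Trapezoidal AUC_0→8.5 (sublingual tablet):
  [0→1]: (0.00+7.03)/2 × 1 = 3.515
  [1→3]: (7.03+3.80)/2 × 2 = 10.83
  [3→3.5]: (3.80+3.14)/2 × 0.5 = 1.735
  [3.5→5.5]: (3.14+1.46)/2 × 2 = 4.6
  [5.5→8.5]: (1.46+0.46)/2 × 3 = 2.88
  Sum = 23.56 mg/L·hr
Tail: C_last/k_e = 0.46/0.384 = 1.198
AUC_0→∞ (sublingual tablet) = 23.56 + 1.198 = 24.758 mg/L·hr
F = (AUC_ev/D_ev)/(AUC_iv/D_iv) = (24.758/250)/(31/250) = 0.099032/0.124 = 0.7986

F = 0.799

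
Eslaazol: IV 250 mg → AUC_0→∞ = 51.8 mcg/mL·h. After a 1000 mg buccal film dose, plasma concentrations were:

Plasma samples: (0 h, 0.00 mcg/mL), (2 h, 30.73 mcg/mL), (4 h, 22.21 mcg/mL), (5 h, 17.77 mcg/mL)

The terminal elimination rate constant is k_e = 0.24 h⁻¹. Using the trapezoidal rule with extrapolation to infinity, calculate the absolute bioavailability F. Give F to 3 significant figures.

F = 0.858

Trapezoidal AUC_0→5 (buccal film):
  [0→2]: (0.00+30.73)/2 × 2 = 30.73
  [2→4]: (30.73+22.21)/2 × 2 = 52.94
  [4→5]: (22.21+17.77)/2 × 1 = 19.99
  Sum = 103.66 mcg/mL·h
Tail: C_last/k_e = 17.77/0.24 = 74.042
AUC_0→∞ (buccal film) = 103.66 + 74.042 = 177.702 mcg/mL·h
F = (AUC_ev/D_ev)/(AUC_iv/D_iv) = (177.702/1000)/(51.8/250) = 0.177702/0.2072 = 0.8576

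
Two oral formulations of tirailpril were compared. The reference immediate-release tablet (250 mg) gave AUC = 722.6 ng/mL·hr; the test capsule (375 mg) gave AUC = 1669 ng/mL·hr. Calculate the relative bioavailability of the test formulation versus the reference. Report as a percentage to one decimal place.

F_rel = 154.0%

F_rel = (AUC_test/D_test) / (AUC_ref/D_ref)
      = (1669/375) / (722.6/250)
      = 4.45067 / 2.8904 = 1.5398 = 153.98%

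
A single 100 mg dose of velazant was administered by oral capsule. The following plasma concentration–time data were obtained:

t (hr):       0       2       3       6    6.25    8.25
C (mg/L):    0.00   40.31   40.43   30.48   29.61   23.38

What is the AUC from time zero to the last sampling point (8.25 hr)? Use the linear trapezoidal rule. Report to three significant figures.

Trapezoidal AUC_0→8.25:
  [0→2]: (0.00+40.31)/2 × 2 = 40.31
  [2→3]: (40.31+40.43)/2 × 1 = 40.37
  [3→6]: (40.43+30.48)/2 × 3 = 106.365
  [6→6.25]: (30.48+29.61)/2 × 0.25 = 7.51125
  [6.25→8.25]: (29.61+23.38)/2 × 2 = 52.99
  Sum = 247.54625 mg/L·hr

AUC = 248 mg/L·hr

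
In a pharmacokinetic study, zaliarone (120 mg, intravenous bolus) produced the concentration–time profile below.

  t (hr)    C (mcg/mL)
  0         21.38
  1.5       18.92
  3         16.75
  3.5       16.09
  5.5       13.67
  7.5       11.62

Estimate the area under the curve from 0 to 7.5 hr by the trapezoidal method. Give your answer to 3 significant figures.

AUC = 120 mcg/mL·hr

Trapezoidal AUC_0→7.5:
  [0→1.5]: (21.38+18.92)/2 × 1.5 = 30.225
  [1.5→3]: (18.92+16.75)/2 × 1.5 = 26.7525
  [3→3.5]: (16.75+16.09)/2 × 0.5 = 8.21
  [3.5→5.5]: (16.09+13.67)/2 × 2 = 29.76
  [5.5→7.5]: (13.67+11.62)/2 × 2 = 25.29
  Sum = 120.2375 mcg/mL·hr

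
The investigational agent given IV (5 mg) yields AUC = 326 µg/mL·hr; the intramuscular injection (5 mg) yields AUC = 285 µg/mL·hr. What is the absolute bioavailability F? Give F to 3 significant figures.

F = (AUC_ev / D_ev) / (AUC_iv / D_iv)
  = (285/5) / (326/5)
  = 57 / 65.2 = 0.8742

F = 0.874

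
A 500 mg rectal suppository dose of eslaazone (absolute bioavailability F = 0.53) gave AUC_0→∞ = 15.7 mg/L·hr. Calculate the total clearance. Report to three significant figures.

CL = 16.9 L/hr

CL = F × Dose / AUC_0→∞
   = 0.53 × 500 / 15.7 = 16.879 L/hr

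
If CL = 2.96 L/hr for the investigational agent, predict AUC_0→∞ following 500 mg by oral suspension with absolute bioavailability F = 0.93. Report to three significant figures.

AUC_0→∞ = F × Dose / CL
        = 0.93 × 500 / 2.96 = 157.095 mg/L·hr

AUC = 157 mg/L·hr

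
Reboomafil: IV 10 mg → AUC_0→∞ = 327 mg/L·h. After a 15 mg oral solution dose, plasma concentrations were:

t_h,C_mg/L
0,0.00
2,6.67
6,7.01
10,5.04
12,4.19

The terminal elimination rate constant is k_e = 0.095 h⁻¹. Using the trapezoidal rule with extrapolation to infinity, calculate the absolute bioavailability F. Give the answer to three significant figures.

Trapezoidal AUC_0→12 (oral solution):
  [0→2]: (0.00+6.67)/2 × 2 = 6.67
  [2→6]: (6.67+7.01)/2 × 4 = 27.36
  [6→10]: (7.01+5.04)/2 × 4 = 24.1
  [10→12]: (5.04+4.19)/2 × 2 = 9.23
  Sum = 67.36 mg/L·h
Tail: C_last/k_e = 4.19/0.095 = 44.105
AUC_0→∞ (oral solution) = 67.36 + 44.105 = 111.465 mg/L·h
F = (AUC_ev/D_ev)/(AUC_iv/D_iv) = (111.465/15)/(327/10) = 7.431/32.7 = 0.2272

F = 0.227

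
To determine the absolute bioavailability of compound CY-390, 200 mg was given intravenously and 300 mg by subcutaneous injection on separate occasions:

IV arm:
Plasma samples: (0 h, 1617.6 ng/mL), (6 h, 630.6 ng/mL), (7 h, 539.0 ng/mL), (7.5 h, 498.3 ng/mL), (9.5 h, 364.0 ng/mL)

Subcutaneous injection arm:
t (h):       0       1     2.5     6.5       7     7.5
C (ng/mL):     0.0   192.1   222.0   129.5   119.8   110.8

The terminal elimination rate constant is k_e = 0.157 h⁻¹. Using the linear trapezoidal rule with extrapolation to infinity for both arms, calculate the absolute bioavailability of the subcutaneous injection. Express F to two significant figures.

Trapezoidal AUC_0→9.5 (IV):
  [0→6]: (1617.6+630.6)/2 × 6 = 6744.6
  [6→7]: (630.6+539.0)/2 × 1 = 584.8
  [7→7.5]: (539.0+498.3)/2 × 0.5 = 259.325
  [7.5→9.5]: (498.3+364.0)/2 × 2 = 862.3
  Sum = 8451.025 ng/mL·h
IV tail: 364.0/0.157 = 2318.471; AUC_iv,0→∞ = 8451.025 + 2318.471 = 10769.496 ng/mL·h
Trapezoidal AUC_0→7.5 (subcutaneous injection):
  [0→1]: (0.0+192.1)/2 × 1 = 96.05
  [1→2.5]: (192.1+222.0)/2 × 1.5 = 310.575
  [2.5→6.5]: (222.0+129.5)/2 × 4 = 703.0
  [6.5→7]: (129.5+119.8)/2 × 0.5 = 62.325
  [7→7.5]: (119.8+110.8)/2 × 0.5 = 57.65
  Sum = 1229.6 ng/mL·h
subcutaneous injection tail: 110.8/0.157 = 705.732; AUC_ev,0→∞ = 1229.6 + 705.732 = 1935.332 ng/mL·h
F = (AUC_ev/D_ev)/(AUC_iv/D_iv) = (1935.332/300)/(10769.496/200) = 6.45111/53.84748 = 0.1198

F = 0.12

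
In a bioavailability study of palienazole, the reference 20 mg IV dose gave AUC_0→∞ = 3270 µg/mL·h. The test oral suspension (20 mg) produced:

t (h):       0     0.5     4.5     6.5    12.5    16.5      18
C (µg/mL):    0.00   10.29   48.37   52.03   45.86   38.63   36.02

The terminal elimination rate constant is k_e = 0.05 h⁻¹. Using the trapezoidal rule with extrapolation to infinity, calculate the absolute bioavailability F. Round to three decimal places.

Trapezoidal AUC_0→18 (oral suspension):
  [0→0.5]: (0.00+10.29)/2 × 0.5 = 2.5725
  [0.5→4.5]: (10.29+48.37)/2 × 4 = 117.32
  [4.5→6.5]: (48.37+52.03)/2 × 2 = 100.4
  [6.5→12.5]: (52.03+45.86)/2 × 6 = 293.67
  [12.5→16.5]: (45.86+38.63)/2 × 4 = 168.98
  [16.5→18]: (38.63+36.02)/2 × 1.5 = 55.9875
  Sum = 738.93 µg/mL·h
Tail: C_last/k_e = 36.02/0.05 = 720.400
AUC_0→∞ (oral suspension) = 738.93 + 720.400 = 1459.33 µg/mL·h
F = (AUC_ev/D_ev)/(AUC_iv/D_iv) = (1459.33/20)/(3270/20) = 72.9665/163.5 = 0.4463

F = 0.446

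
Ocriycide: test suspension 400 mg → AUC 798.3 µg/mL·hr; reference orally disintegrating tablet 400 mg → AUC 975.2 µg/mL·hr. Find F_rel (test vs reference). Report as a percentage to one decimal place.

F_rel = (AUC_test/D_test) / (AUC_ref/D_ref)
      = (798.3/400) / (975.2/400)
      = 1.99575 / 2.438 = 0.8186 = 81.86%

F_rel = 81.9%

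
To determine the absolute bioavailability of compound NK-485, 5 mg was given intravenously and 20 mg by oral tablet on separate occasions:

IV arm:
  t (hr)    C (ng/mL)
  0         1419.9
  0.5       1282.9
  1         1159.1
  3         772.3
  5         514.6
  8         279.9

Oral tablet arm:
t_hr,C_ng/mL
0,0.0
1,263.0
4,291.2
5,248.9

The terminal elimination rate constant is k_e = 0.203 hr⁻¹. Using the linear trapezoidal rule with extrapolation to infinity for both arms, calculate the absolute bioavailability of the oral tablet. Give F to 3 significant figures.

F = 0.0869

Trapezoidal AUC_0→8 (IV):
  [0→0.5]: (1419.9+1282.9)/2 × 0.5 = 675.7
  [0.5→1]: (1282.9+1159.1)/2 × 0.5 = 610.5
  [1→3]: (1159.1+772.3)/2 × 2 = 1931.4
  [3→5]: (772.3+514.6)/2 × 2 = 1286.9
  [5→8]: (514.6+279.9)/2 × 3 = 1191.75
  Sum = 5696.25 ng/mL·hr
IV tail: 279.9/0.203 = 1378.818; AUC_iv,0→∞ = 5696.25 + 1378.818 = 7075.068 ng/mL·hr
Trapezoidal AUC_0→5 (oral tablet):
  [0→1]: (0.0+263.0)/2 × 1 = 131.5
  [1→4]: (263.0+291.2)/2 × 3 = 831.3
  [4→5]: (291.2+248.9)/2 × 1 = 270.05
  Sum = 1232.85 ng/mL·hr
oral tablet tail: 248.9/0.203 = 1226.108; AUC_ev,0→∞ = 1232.85 + 1226.108 = 2458.958 ng/mL·hr
F = (AUC_ev/D_ev)/(AUC_iv/D_iv) = (2458.958/20)/(7075.068/5) = 122.9479/1415.0136 = 0.0869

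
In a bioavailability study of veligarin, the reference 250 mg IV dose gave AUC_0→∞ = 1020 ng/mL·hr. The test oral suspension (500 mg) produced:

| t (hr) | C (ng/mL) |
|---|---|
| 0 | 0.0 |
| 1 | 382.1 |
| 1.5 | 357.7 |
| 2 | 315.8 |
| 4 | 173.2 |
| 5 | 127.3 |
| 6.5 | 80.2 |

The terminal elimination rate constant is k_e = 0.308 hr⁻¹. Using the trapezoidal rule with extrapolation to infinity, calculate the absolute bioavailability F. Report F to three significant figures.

F = 0.784

Trapezoidal AUC_0→6.5 (oral suspension):
  [0→1]: (0.0+382.1)/2 × 1 = 191.05
  [1→1.5]: (382.1+357.7)/2 × 0.5 = 184.95
  [1.5→2]: (357.7+315.8)/2 × 0.5 = 168.375
  [2→4]: (315.8+173.2)/2 × 2 = 489.0
  [4→5]: (173.2+127.3)/2 × 1 = 150.25
  [5→6.5]: (127.3+80.2)/2 × 1.5 = 155.625
  Sum = 1339.25 ng/mL·hr
Tail: C_last/k_e = 80.2/0.308 = 260.390
AUC_0→∞ (oral suspension) = 1339.25 + 260.390 = 1599.64 ng/mL·hr
F = (AUC_ev/D_ev)/(AUC_iv/D_iv) = (1599.64/500)/(1020/250) = 3.19928/4.08 = 0.7841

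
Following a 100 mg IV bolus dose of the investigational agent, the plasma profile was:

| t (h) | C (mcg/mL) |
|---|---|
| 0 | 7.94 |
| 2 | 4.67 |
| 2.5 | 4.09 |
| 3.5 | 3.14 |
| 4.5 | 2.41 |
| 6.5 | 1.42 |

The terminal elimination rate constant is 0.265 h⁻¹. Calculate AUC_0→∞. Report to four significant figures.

Trapezoidal AUC_0→6.5:
  [0→2]: (7.94+4.67)/2 × 2 = 12.61
  [2→2.5]: (4.67+4.09)/2 × 0.5 = 2.19
  [2.5→3.5]: (4.09+3.14)/2 × 1 = 3.615
  [3.5→4.5]: (3.14+2.41)/2 × 1 = 2.775
  [4.5→6.5]: (2.41+1.42)/2 × 2 = 3.83
  Sum = 25.02 mcg/mL·h
Extrapolated tail: C_last / k_e = 1.42 / 0.265 = 5.358
AUC_0→∞ = 25.02 + 5.358 = 30.378 mcg/mL·h

AUC = 30.38 mcg/mL·h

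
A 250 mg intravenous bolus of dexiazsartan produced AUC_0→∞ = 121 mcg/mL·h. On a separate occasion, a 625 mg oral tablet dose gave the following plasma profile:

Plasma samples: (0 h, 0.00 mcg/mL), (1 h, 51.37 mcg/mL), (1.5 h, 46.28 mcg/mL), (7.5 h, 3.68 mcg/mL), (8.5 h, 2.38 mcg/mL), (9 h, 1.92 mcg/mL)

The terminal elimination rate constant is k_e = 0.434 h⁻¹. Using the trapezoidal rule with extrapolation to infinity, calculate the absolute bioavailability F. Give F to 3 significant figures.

F = 0.689

Trapezoidal AUC_0→9 (oral tablet):
  [0→1]: (0.00+51.37)/2 × 1 = 25.685
  [1→1.5]: (51.37+46.28)/2 × 0.5 = 24.4125
  [1.5→7.5]: (46.28+3.68)/2 × 6 = 149.88
  [7.5→8.5]: (3.68+2.38)/2 × 1 = 3.03
  [8.5→9]: (2.38+1.92)/2 × 0.5 = 1.075
  Sum = 204.0825 mcg/mL·h
Tail: C_last/k_e = 1.92/0.434 = 4.424
AUC_0→∞ (oral tablet) = 204.0825 + 4.424 = 208.5065 mcg/mL·h
F = (AUC_ev/D_ev)/(AUC_iv/D_iv) = (208.5065/625)/(121/250) = 0.3336104/0.484 = 0.6893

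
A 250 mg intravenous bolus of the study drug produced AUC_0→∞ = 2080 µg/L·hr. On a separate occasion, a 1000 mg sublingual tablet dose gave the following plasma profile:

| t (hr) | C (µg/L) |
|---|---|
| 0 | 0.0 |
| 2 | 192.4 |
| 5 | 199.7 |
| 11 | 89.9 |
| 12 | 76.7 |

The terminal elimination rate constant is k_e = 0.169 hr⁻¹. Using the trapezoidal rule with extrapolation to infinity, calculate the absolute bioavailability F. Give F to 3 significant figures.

F = 0.263

Trapezoidal AUC_0→12 (sublingual tablet):
  [0→2]: (0.0+192.4)/2 × 2 = 192.4
  [2→5]: (192.4+199.7)/2 × 3 = 588.15
  [5→11]: (199.7+89.9)/2 × 6 = 868.8
  [11→12]: (89.9+76.7)/2 × 1 = 83.3
  Sum = 1732.65 µg/L·hr
Tail: C_last/k_e = 76.7/0.169 = 453.846
AUC_0→∞ (sublingual tablet) = 1732.65 + 453.846 = 2186.496 µg/L·hr
F = (AUC_ev/D_ev)/(AUC_iv/D_iv) = (2186.496/1000)/(2080/250) = 2.186496/8.32 = 0.2628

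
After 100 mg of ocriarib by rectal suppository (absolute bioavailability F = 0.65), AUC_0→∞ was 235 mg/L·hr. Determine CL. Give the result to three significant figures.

CL = F × Dose / AUC_0→∞
   = 0.65 × 100 / 235 = 0.276596 L/hr

CL = 0.277 L/hr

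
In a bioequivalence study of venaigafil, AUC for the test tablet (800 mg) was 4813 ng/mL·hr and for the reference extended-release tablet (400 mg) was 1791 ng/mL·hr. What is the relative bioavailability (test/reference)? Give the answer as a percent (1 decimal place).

F_rel = (AUC_test/D_test) / (AUC_ref/D_ref)
      = (4813/800) / (1791/400)
      = 6.01625 / 4.4775 = 1.3437 = 134.37%

F_rel = 134.4%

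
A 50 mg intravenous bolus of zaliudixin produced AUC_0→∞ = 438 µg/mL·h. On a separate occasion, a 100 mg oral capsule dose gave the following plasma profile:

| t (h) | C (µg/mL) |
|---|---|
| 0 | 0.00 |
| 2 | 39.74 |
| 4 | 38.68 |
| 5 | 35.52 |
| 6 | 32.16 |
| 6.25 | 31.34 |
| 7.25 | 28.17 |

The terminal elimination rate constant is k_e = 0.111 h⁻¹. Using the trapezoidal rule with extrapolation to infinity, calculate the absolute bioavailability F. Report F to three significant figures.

Trapezoidal AUC_0→7.25 (oral capsule):
  [0→2]: (0.00+39.74)/2 × 2 = 39.74
  [2→4]: (39.74+38.68)/2 × 2 = 78.42
  [4→5]: (38.68+35.52)/2 × 1 = 37.1
  [5→6]: (35.52+32.16)/2 × 1 = 33.84
  [6→6.25]: (32.16+31.34)/2 × 0.25 = 7.9375
  [6.25→7.25]: (31.34+28.17)/2 × 1 = 29.755
  Sum = 226.7925 µg/mL·h
Tail: C_last/k_e = 28.17/0.111 = 253.784
AUC_0→∞ (oral capsule) = 226.7925 + 253.784 = 480.5765 µg/mL·h
F = (AUC_ev/D_ev)/(AUC_iv/D_iv) = (480.5765/100)/(438/50) = 4.805765/8.76 = 0.5486

F = 0.549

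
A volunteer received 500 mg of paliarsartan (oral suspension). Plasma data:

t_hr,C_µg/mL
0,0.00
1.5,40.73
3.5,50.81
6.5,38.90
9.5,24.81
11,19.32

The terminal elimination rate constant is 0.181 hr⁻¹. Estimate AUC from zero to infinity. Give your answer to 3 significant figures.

AUC = 492 µg/mL·hr

Trapezoidal AUC_0→11:
  [0→1.5]: (0.00+40.73)/2 × 1.5 = 30.5475
  [1.5→3.5]: (40.73+50.81)/2 × 2 = 91.54
  [3.5→6.5]: (50.81+38.90)/2 × 3 = 134.565
  [6.5→9.5]: (38.90+24.81)/2 × 3 = 95.565
  [9.5→11]: (24.81+19.32)/2 × 1.5 = 33.0975
  Sum = 385.315 µg/mL·hr
Extrapolated tail: C_last / k_e = 19.32 / 0.181 = 106.740
AUC_0→∞ = 385.315 + 106.740 = 492.055 µg/mL·hr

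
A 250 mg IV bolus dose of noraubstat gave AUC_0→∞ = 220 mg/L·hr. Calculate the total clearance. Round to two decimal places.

CL = 1.14 L/hr

CL = Dose_iv / AUC_0→∞
   = 250 / 220 = 1.13636 L/hr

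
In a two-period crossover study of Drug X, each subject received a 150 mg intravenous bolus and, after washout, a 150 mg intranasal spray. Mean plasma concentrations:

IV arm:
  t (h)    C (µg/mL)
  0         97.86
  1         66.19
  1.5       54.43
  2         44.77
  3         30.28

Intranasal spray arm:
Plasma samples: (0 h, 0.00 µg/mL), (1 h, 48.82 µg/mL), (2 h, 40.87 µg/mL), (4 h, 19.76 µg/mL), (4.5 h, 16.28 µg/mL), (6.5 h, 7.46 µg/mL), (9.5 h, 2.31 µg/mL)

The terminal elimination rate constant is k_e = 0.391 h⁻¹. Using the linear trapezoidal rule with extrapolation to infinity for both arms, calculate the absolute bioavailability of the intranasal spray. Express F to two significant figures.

F = 0.73

Trapezoidal AUC_0→3 (IV):
  [0→1]: (97.86+66.19)/2 × 1 = 82.025
  [1→1.5]: (66.19+54.43)/2 × 0.5 = 30.155
  [1.5→2]: (54.43+44.77)/2 × 0.5 = 24.8
  [2→3]: (44.77+30.28)/2 × 1 = 37.525
  Sum = 174.505 µg/mL·h
IV tail: 30.28/0.391 = 77.442; AUC_iv,0→∞ = 174.505 + 77.442 = 251.947 µg/mL·h
Trapezoidal AUC_0→9.5 (intranasal spray):
  [0→1]: (0.00+48.82)/2 × 1 = 24.41
  [1→2]: (48.82+40.87)/2 × 1 = 44.845
  [2→4]: (40.87+19.76)/2 × 2 = 60.63
  [4→4.5]: (19.76+16.28)/2 × 0.5 = 9.01
  [4.5→6.5]: (16.28+7.46)/2 × 2 = 23.74
  [6.5→9.5]: (7.46+2.31)/2 × 3 = 14.655
  Sum = 177.29 µg/mL·h
intranasal spray tail: 2.31/0.391 = 5.908; AUC_ev,0→∞ = 177.29 + 5.908 = 183.198 µg/mL·h
F = (AUC_ev/D_ev)/(AUC_iv/D_iv) = (183.198/150)/(251.947/150) = 1.22132/1.67965 = 0.7271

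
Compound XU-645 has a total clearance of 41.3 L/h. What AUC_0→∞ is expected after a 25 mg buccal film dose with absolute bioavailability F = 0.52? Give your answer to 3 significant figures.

AUC = 0.315 mg/L·h

AUC_0→∞ = F × Dose / CL
        = 0.52 × 25 / 41.3 = 0.31477 mg/L·h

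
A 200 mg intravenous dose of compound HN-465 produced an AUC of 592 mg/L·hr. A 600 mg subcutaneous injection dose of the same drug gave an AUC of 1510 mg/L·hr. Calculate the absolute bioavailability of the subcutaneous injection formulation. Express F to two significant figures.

F = 0.85

F = (AUC_ev / D_ev) / (AUC_iv / D_iv)
  = (1510/600) / (592/200)
  = 2.51667 / 2.96 = 0.8502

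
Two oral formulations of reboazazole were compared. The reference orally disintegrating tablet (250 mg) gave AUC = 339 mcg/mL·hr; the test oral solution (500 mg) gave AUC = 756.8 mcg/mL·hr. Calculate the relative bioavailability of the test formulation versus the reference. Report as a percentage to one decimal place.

F_rel = (AUC_test/D_test) / (AUC_ref/D_ref)
      = (756.8/500) / (339/250)
      = 1.5136 / 1.356 = 1.1162 = 111.62%

F_rel = 111.6%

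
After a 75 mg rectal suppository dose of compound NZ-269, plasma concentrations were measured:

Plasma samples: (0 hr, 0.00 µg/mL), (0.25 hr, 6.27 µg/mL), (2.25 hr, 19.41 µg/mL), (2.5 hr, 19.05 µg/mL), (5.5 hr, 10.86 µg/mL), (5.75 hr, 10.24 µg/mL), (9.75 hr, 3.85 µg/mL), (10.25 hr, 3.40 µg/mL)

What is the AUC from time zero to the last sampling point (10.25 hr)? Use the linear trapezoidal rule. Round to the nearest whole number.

Trapezoidal AUC_0→10.25:
  [0→0.25]: (0.00+6.27)/2 × 0.25 = 0.78375
  [0.25→2.25]: (6.27+19.41)/2 × 2 = 25.68
  [2.25→2.5]: (19.41+19.05)/2 × 0.25 = 4.8075
  [2.5→5.5]: (19.05+10.86)/2 × 3 = 44.865
  [5.5→5.75]: (10.86+10.24)/2 × 0.25 = 2.6375
  [5.75→9.75]: (10.24+3.85)/2 × 4 = 28.18
  [9.75→10.25]: (3.85+3.40)/2 × 0.5 = 1.8125
  Sum = 108.76625 µg/mL·hr

AUC = 109 µg/mL·hr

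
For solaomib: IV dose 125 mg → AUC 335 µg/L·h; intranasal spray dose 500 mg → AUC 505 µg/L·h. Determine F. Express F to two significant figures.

F = (AUC_ev / D_ev) / (AUC_iv / D_iv)
  = (505/500) / (335/125)
  = 1.01 / 2.68 = 0.3769

F = 0.38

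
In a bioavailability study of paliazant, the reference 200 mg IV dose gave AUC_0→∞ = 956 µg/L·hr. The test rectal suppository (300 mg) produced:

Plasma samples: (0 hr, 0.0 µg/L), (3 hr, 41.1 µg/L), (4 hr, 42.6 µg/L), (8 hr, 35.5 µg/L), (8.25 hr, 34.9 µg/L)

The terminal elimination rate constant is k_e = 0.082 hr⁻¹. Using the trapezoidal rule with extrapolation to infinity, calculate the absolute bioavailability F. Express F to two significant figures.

F = 0.48

Trapezoidal AUC_0→8.25 (rectal suppository):
  [0→3]: (0.0+41.1)/2 × 3 = 61.65
  [3→4]: (41.1+42.6)/2 × 1 = 41.85
  [4→8]: (42.6+35.5)/2 × 4 = 156.2
  [8→8.25]: (35.5+34.9)/2 × 0.25 = 8.8
  Sum = 268.5 µg/L·hr
Tail: C_last/k_e = 34.9/0.082 = 425.610
AUC_0→∞ (rectal suppository) = 268.5 + 425.610 = 694.11 µg/L·hr
F = (AUC_ev/D_ev)/(AUC_iv/D_iv) = (694.11/300)/(956/200) = 2.3137/4.78 = 0.4840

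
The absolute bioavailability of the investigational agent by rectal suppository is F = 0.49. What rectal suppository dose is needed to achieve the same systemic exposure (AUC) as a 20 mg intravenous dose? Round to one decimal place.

D_rectal = 40.8 mg

For equal systemic exposure: F × D_ev = D_iv
D_ev = D_iv / F = 20 / 0.49 = 40.8163 mg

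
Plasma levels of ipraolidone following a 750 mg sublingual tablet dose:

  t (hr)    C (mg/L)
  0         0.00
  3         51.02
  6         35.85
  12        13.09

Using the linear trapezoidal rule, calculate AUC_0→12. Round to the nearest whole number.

Trapezoidal AUC_0→12:
  [0→3]: (0.00+51.02)/2 × 3 = 76.53
  [3→6]: (51.02+35.85)/2 × 3 = 130.305
  [6→12]: (35.85+13.09)/2 × 6 = 146.82
  Sum = 353.655 mg/L·hr

AUC = 354 mg/L·hr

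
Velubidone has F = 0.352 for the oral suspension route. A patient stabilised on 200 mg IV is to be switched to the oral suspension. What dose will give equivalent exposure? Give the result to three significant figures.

D_oral = 568 mg

For equal systemic exposure: F × D_ev = D_iv
D_ev = D_iv / F = 200 / 0.352 = 568.182 mg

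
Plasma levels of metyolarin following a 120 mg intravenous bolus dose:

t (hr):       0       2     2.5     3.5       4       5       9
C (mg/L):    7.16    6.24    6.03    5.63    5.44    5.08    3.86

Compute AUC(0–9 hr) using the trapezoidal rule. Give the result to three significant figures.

AUC = 48.2 mg/L·hr

Trapezoidal AUC_0→9:
  [0→2]: (7.16+6.24)/2 × 2 = 13.4
  [2→2.5]: (6.24+6.03)/2 × 0.5 = 3.0675
  [2.5→3.5]: (6.03+5.63)/2 × 1 = 5.83
  [3.5→4]: (5.63+5.44)/2 × 0.5 = 2.7675
  [4→5]: (5.44+5.08)/2 × 1 = 5.26
  [5→9]: (5.08+3.86)/2 × 4 = 17.88
  Sum = 48.205 mg/L·hr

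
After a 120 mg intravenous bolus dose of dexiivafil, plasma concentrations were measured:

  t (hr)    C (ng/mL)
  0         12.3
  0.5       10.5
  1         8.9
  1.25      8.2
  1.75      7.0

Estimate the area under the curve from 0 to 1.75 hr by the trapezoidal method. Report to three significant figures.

Trapezoidal AUC_0→1.75:
  [0→0.5]: (12.3+10.5)/2 × 0.5 = 5.7
  [0.5→1]: (10.5+8.9)/2 × 0.5 = 4.85
  [1→1.25]: (8.9+8.2)/2 × 0.25 = 2.1375
  [1.25→1.75]: (8.2+7.0)/2 × 0.5 = 3.8
  Sum = 16.4875 ng/mL·hr

AUC = 16.5 ng/mL·hr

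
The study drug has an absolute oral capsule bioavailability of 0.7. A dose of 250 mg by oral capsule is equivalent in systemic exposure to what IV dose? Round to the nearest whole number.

D_iv = 175 mg

Systemic exposure from an extravascular dose = F × D_ev, so the equivalent IV dose is F × D_ev.
D_iv = F × D_ev = 0.7 × 250 = 175 mg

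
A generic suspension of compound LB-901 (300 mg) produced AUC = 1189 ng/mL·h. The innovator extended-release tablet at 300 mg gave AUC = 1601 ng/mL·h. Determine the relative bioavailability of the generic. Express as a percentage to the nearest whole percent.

F_rel = (AUC_test/D_test) / (AUC_ref/D_ref)
      = (1189/300) / (1601/300)
      = 3.96333 / 5.33667 = 0.7427 = 74.27%

F_rel = 74%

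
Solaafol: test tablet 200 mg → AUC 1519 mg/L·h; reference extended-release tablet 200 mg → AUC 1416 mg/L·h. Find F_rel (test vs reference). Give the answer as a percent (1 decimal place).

F_rel = (AUC_test/D_test) / (AUC_ref/D_ref)
      = (1519/200) / (1416/200)
      = 7.595 / 7.08 = 1.0727 = 107.27%

F_rel = 107.3%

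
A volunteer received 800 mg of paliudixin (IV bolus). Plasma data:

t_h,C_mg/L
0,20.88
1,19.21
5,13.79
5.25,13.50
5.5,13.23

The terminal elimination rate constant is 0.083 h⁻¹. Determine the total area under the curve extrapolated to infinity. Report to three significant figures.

AUC = 252 mg/L·h

Trapezoidal AUC_0→5.5:
  [0→1]: (20.88+19.21)/2 × 1 = 20.045
  [1→5]: (19.21+13.79)/2 × 4 = 66.0
  [5→5.25]: (13.79+13.50)/2 × 0.25 = 3.41125
  [5.25→5.5]: (13.50+13.23)/2 × 0.25 = 3.34125
  Sum = 92.7975 mg/L·h
Extrapolated tail: C_last / k_e = 13.23 / 0.083 = 159.398
AUC_0→∞ = 92.7975 + 159.398 = 252.1955 mg/L·h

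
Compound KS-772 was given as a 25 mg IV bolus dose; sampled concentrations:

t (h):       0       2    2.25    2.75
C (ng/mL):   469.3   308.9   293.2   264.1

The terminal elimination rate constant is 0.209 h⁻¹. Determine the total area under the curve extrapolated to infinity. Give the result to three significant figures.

Trapezoidal AUC_0→2.75:
  [0→2]: (469.3+308.9)/2 × 2 = 778.2
  [2→2.25]: (308.9+293.2)/2 × 0.25 = 75.2625
  [2.25→2.75]: (293.2+264.1)/2 × 0.5 = 139.325
  Sum = 992.7875 ng/mL·h
Extrapolated tail: C_last / k_e = 264.1 / 0.209 = 1263.636
AUC_0→∞ = 992.7875 + 1263.636 = 2256.4235 ng/mL·h

AUC = 2260 ng/mL·h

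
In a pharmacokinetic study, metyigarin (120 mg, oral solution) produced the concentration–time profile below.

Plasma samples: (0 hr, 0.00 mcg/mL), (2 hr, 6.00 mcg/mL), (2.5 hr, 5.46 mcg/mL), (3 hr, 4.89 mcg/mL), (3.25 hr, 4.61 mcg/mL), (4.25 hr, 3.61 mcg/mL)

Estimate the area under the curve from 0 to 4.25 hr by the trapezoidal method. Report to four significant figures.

AUC = 16.75 mcg/mL·hr

Trapezoidal AUC_0→4.25:
  [0→2]: (0.00+6.00)/2 × 2 = 6.0
  [2→2.5]: (6.00+5.46)/2 × 0.5 = 2.865
  [2.5→3]: (5.46+4.89)/2 × 0.5 = 2.5875
  [3→3.25]: (4.89+4.61)/2 × 0.25 = 1.1875
  [3.25→4.25]: (4.61+3.61)/2 × 1 = 4.11
  Sum = 16.75 mcg/mL·hr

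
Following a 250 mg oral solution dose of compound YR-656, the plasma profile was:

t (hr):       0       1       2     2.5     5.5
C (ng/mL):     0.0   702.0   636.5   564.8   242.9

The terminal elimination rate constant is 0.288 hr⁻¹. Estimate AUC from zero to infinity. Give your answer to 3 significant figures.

Trapezoidal AUC_0→5.5:
  [0→1]: (0.0+702.0)/2 × 1 = 351.0
  [1→2]: (702.0+636.5)/2 × 1 = 669.25
  [2→2.5]: (636.5+564.8)/2 × 0.5 = 300.325
  [2.5→5.5]: (564.8+242.9)/2 × 3 = 1211.55
  Sum = 2532.125 ng/mL·hr
Extrapolated tail: C_last / k_e = 242.9 / 0.288 = 843.403
AUC_0→∞ = 2532.125 + 843.403 = 3375.528 ng/mL·hr

AUC = 3380 ng/mL·hr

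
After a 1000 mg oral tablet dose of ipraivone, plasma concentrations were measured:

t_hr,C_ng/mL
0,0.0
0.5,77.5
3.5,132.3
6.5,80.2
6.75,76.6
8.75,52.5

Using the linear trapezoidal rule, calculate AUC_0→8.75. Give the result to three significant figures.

AUC = 802 ng/mL·hr

Trapezoidal AUC_0→8.75:
  [0→0.5]: (0.0+77.5)/2 × 0.5 = 19.375
  [0.5→3.5]: (77.5+132.3)/2 × 3 = 314.7
  [3.5→6.5]: (132.3+80.2)/2 × 3 = 318.75
  [6.5→6.75]: (80.2+76.6)/2 × 0.25 = 19.6
  [6.75→8.75]: (76.6+52.5)/2 × 2 = 129.1
  Sum = 801.525 ng/mL·hr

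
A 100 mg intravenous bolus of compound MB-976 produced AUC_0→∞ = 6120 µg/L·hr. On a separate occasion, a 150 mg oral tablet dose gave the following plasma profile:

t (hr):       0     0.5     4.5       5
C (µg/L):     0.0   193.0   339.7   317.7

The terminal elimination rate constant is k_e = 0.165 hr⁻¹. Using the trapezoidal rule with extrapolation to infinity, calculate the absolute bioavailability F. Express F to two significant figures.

Trapezoidal AUC_0→5 (oral tablet):
  [0→0.5]: (0.0+193.0)/2 × 0.5 = 48.25
  [0.5→4.5]: (193.0+339.7)/2 × 4 = 1065.4
  [4.5→5]: (339.7+317.7)/2 × 0.5 = 164.35
  Sum = 1278.0 µg/L·hr
Tail: C_last/k_e = 317.7/0.165 = 1925.455
AUC_0→∞ (oral tablet) = 1278.0 + 1925.455 = 3203.455 µg/L·hr
F = (AUC_ev/D_ev)/(AUC_iv/D_iv) = (3203.455/150)/(6120/100) = 21.3564/61.2 = 0.3490

F = 0.35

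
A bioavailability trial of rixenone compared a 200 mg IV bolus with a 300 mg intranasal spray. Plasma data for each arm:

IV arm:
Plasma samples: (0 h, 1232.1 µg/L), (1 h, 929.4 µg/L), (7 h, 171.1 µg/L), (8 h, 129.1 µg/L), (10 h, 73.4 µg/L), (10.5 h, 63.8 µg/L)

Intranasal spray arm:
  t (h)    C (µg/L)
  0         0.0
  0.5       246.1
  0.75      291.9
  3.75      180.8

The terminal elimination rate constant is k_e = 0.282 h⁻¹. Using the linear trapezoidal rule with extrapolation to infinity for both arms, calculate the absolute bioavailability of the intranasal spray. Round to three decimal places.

F = 0.197

Trapezoidal AUC_0→10.5 (IV):
  [0→1]: (1232.1+929.4)/2 × 1 = 1080.75
  [1→7]: (929.4+171.1)/2 × 6 = 3301.5
  [7→8]: (171.1+129.1)/2 × 1 = 150.1
  [8→10]: (129.1+73.4)/2 × 2 = 202.5
  [10→10.5]: (73.4+63.8)/2 × 0.5 = 34.3
  Sum = 4769.15 µg/L·h
IV tail: 63.8/0.282 = 226.241; AUC_iv,0→∞ = 4769.15 + 226.241 = 4995.391 µg/L·h
Trapezoidal AUC_0→3.75 (intranasal spray):
  [0→0.5]: (0.0+246.1)/2 × 0.5 = 61.525
  [0.5→0.75]: (246.1+291.9)/2 × 0.25 = 67.25
  [0.75→3.75]: (291.9+180.8)/2 × 3 = 709.05
  Sum = 837.825 µg/L·h
intranasal spray tail: 180.8/0.282 = 641.135; AUC_ev,0→∞ = 837.825 + 641.135 = 1478.96 µg/L·h
F = (AUC_ev/D_ev)/(AUC_iv/D_iv) = (1478.96/300)/(4995.391/200) = 4.92987/24.976955 = 0.1974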